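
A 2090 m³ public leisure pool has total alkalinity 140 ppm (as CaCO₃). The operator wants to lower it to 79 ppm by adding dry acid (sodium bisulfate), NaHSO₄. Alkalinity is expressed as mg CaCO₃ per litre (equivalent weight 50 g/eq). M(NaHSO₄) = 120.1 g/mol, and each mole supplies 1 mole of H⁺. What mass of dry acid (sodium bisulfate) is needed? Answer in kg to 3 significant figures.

306 kg

Volume: 2090 m³ = 2,090,000 L.
Alkalinity to neutralize: (140 − 79) = 61 mg/L as CaCO₃ × 2,090,000 L = 127,500 g as CaCO₃.
Equivalents of H⁺ required: 127,500 ÷ 50 g/eq = 2550 eq = 2550 mol NaHSO₄.
Mass of NaHSO₄: 2550 × 120.1 = 306,200 g.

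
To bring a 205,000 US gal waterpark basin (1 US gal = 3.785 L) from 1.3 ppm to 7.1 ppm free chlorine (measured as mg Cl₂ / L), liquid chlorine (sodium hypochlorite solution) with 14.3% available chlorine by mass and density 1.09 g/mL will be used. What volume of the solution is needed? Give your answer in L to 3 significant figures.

28.9 L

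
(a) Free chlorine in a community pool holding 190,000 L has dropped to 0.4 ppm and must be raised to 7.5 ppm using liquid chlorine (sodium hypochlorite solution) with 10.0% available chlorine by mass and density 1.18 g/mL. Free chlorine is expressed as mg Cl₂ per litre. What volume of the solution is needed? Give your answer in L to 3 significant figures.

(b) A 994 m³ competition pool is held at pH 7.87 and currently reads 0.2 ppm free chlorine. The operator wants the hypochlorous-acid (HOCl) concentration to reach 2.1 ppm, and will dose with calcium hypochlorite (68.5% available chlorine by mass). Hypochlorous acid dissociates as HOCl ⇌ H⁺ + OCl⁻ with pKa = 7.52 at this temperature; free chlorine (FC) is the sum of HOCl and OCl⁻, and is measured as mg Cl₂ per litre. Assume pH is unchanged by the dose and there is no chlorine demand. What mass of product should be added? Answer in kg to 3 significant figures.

(a) 11.4 L; (b) 9.58 kg

(a) Chlorine deficit: 7.5 − 0.4 = 7.1 ppm = 7.1 mg/L as Cl₂.
(a) Cl₂ equivalent needed: 7.1 mg/L × 190,000 L = 1,349,000 mg = 1349 g.
(a) Product at 10.0% available chlorine: 1349 / 0.1 = 13,490 g.
(a) Volume at density 1.18 g/mL: 13,490 g ÷ 1.18 g/mL = 11,430 mL.

(b) Volume: 994 m³ = 994,000 L.
(b) [OCl⁻]/[HOCl] = 10^(pH − pKa) = 10^(7.87 − 7.52) = 2.239; fraction as HOCl = 1/(1 + 2.239) = 0.3088.
(b) Free chlorine required for 2.1 ppm HOCl: 2.1 / 0.3088 = 6.801 ppm.
(b) FC to add: 6.801 − 0.2 = 6.601 mg/L as Cl₂.
(b) Cl₂ equivalent: 6.601 mg/L × 994,000 L = 6562 g.
(b) Product at 68.5% available Cl: 6562 / 0.685 = 9579 g.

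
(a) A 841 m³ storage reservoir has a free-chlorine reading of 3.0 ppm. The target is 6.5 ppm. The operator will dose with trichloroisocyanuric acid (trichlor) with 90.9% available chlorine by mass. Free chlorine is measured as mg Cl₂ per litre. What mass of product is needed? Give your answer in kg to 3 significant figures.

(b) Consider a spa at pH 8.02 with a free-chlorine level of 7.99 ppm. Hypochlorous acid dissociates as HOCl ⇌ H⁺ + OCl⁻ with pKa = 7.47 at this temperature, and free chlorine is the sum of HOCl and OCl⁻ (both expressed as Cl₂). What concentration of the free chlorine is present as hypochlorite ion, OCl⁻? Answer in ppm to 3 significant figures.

(a) 3.24 kg; (b) 6.23 ppm

(a) Volume: 841 m³ = 841,000 L.
(a) Chlorine deficit: 6.5 − 3.0 = 3.5 ppm = 3.5 mg/L as Cl₂.
(a) Cl₂ equivalent needed: 3.5 mg/L × 841,000 L = 2,944,000 mg = 2944 g.
(a) Product at 90.9% available chlorine: 2944 / 0.909 = 3238 g.

(b) [OCl⁻]/[HOCl] = 10^(pH − pKa) = 10^(8.02 − 7.47) = 10^0.55 = 3.548.
(b) Fraction as HOCl = 1 / (1 + 3.548) = 0.2199.
(b) OCl⁻ = (1 − 0.2199) × 7.99 ppm = 6.233 ppm.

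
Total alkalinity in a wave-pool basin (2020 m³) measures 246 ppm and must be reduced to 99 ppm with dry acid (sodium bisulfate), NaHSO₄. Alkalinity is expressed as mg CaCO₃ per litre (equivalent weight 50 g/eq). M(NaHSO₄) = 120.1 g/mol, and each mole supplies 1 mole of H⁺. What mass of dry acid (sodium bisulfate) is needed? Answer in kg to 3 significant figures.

713 kg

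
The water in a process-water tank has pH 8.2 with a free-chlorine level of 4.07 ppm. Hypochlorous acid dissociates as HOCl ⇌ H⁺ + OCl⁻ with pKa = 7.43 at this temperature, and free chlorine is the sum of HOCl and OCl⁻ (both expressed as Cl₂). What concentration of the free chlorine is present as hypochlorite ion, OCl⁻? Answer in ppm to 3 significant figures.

3.48 ppm

[OCl⁻]/[HOCl] = 10^(pH − pKa) = 10^(8.2 − 7.43) = 10^0.77 = 5.888.
Fraction as HOCl = 1 / (1 + 5.888) = 0.1452.
OCl⁻ = (1 − 0.1452) × 4.07 ppm = 3.479 ppm.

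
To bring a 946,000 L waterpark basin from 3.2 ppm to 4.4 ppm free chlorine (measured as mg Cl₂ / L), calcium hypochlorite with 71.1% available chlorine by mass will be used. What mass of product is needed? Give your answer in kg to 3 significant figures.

Chlorine deficit: 4.4 − 3.2 = 1.2 ppm = 1.2 mg/L as Cl₂.
Cl₂ equivalent needed: 1.2 mg/L × 946,000 L = 1,135,000 mg = 1135 g.
Product at 71.1% available chlorine: 1135 / 0.711 = 1597 g.

1.60 kg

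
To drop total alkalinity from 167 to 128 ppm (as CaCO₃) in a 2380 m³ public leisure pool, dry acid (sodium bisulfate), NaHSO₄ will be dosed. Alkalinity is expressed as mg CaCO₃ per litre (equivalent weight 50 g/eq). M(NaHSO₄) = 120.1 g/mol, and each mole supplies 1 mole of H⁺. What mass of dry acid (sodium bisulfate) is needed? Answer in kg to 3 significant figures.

223 kg

Volume: 2380 m³ = 2,380,000 L.
Alkalinity to neutralize: (167 − 128) = 39 mg/L as CaCO₃ × 2,380,000 L = 92,820 g as CaCO₃.
Equivalents of H⁺ required: 92,820 ÷ 50 g/eq = 1856 eq = 1856 mol NaHSO₄.
Mass of NaHSO₄: 1856 × 120.1 = 223,000 g.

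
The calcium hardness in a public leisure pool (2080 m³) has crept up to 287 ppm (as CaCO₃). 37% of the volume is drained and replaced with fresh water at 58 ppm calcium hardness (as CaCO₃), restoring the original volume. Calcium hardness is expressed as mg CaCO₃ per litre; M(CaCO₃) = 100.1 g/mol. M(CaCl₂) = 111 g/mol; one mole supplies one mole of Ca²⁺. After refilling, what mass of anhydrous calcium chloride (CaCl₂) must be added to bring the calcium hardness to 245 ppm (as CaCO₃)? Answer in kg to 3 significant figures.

Volume: 2080 m³ = 2,080,000 L.
After draining 37% and refilling: 287 × 0.63 + 58 × 0.37 = 202.27 ppm.
Deficit to target: 245 − 202.27 = 42.73 mg/L.
As CaCO₃: 42.73 mg/L × 2,080,000 L = 88,880 g; ÷ 100.1 = 887.9 mol Ca²⁺.
Mass: 887.9 × 111 = 98,560 g.

98.6 kg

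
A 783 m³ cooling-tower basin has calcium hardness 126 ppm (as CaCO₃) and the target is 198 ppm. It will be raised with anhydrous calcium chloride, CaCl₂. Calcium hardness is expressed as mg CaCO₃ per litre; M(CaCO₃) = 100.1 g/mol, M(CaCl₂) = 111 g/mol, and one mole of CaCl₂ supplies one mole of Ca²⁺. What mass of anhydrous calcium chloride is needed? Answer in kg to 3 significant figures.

Volume: 783 m³ = 783,000 L.
Hardness to add: (198 − 126) = 72 mg/L as CaCO₃ × 783,000 L = 56,380 g as CaCO₃.
Moles of Ca²⁺ (1 mol Ca²⁺ ≡ 1 mol CaCO₃): 56,380 / 100.1 g/mol = 563.2 mol.
Mass of CaCl₂: 563.2 × 111 = 62,510 g.

62.5 kg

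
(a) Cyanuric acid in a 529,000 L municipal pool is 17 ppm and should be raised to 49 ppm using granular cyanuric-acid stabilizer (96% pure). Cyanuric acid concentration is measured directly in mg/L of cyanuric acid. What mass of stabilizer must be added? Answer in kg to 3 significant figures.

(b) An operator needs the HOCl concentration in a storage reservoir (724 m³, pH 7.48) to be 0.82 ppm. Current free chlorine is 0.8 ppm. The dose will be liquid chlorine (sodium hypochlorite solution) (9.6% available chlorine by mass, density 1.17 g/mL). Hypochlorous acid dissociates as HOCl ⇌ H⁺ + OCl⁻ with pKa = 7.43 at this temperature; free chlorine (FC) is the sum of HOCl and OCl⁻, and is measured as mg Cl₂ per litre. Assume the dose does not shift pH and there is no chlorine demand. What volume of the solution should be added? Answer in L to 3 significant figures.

(a) CYA to add: (49 − 17) = 32 mg/L × 529,000 L = 16,930 g cyanuric acid.
(a) At 96% purity: 16,930 / 0.96 = 17,630 g product.

(b) Volume: 724 m³ = 724,000 L.
(b) [OCl⁻]/[HOCl] = 10^(pH − pKa) = 10^(7.48 − 7.43) = 1.122; fraction as HOCl = 1/(1 + 1.122) = 0.4712.
(b) Free chlorine required for 0.82 ppm HOCl: 0.82 / 0.4712 = 1.74 ppm.
(b) FC to add: 1.74 − 0.8 = 0.9401 mg/L as Cl₂.
(b) Cl₂ equivalent: 0.9401 mg/L × 724,000 L = 680.6 g.
(b) Product at 9.6% available Cl: 680.6 / 0.096 = 7090 g.
(b) Volume: 7090 g ÷ 1.17 g/mL = 6059 mL.

(a) 17.6 kg; (b) 6.06 L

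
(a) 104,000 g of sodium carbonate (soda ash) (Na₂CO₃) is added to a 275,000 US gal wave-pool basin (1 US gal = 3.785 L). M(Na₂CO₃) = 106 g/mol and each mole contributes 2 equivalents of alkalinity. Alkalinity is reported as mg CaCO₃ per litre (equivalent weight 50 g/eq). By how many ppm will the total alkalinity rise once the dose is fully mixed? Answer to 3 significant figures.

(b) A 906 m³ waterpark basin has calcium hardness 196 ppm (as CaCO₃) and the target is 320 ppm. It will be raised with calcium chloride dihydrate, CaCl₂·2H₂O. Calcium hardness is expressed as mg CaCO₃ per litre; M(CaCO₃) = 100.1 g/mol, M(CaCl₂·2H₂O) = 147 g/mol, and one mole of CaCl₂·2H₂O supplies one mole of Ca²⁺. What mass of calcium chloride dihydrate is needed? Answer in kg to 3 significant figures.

(a) Volume: 275,000 US gal × 3.785 L/gal = 1,040,875 L.
(a) Moles of Na₂CO₃: 104,000 g ÷ 106 g/mol = 981.1 mol → 1962 eq of alkalinity.
(a) As CaCO₃: 1962 eq × 50 g/eq = 98,110 g.
(a) Rise: 98,110 g / 1,040,875 L × 1000 = 94.26 mg/L.

(b) Volume: 906 m³ = 906,000 L.
(b) Hardness to add: (320 − 196) = 124 mg/L as CaCO₃ × 906,000 L = 112,300 g as CaCO₃.
(b) Moles of Ca²⁺ (1 mol Ca²⁺ ≡ 1 mol CaCO₃): 112,300 / 100.1 g/mol = 1122 mol.
(b) Mass of CaCl₂·2H₂O: 1122 × 147 = 165,000 g.

(a) 94.3 ppm; (b) 165 kg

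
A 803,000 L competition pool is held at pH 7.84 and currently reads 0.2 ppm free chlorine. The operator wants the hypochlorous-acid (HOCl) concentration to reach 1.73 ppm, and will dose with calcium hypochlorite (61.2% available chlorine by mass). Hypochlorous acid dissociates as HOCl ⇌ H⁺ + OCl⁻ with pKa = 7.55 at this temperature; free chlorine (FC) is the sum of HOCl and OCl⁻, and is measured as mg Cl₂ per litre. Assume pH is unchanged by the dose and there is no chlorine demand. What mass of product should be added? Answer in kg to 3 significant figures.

[OCl⁻]/[HOCl] = 10^(pH − pKa) = 10^(7.84 − 7.55) = 1.95; fraction as HOCl = 1/(1 + 1.95) = 0.339.
Free chlorine required for 1.73 ppm HOCl: 1.73 / 0.339 = 5.103 ppm.
FC to add: 5.103 − 0.2 = 4.903 mg/L as Cl₂.
Cl₂ equivalent: 4.903 mg/L × 803,000 L = 3937 g.
Product at 61.2% available Cl: 3937 / 0.612 = 6433 g.

6.43 kg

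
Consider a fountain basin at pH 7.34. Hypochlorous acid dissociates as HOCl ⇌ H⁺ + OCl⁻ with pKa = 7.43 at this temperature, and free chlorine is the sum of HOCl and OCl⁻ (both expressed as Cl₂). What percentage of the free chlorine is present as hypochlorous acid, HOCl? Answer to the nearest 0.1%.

[OCl⁻]/[HOCl] = 10^(pH − pKa) = 10^(7.34 − 7.43) = 10^-0.09 = 0.8128.
Fraction as HOCl = 1 / (1 + 0.8128) = 0.5516.

55.2%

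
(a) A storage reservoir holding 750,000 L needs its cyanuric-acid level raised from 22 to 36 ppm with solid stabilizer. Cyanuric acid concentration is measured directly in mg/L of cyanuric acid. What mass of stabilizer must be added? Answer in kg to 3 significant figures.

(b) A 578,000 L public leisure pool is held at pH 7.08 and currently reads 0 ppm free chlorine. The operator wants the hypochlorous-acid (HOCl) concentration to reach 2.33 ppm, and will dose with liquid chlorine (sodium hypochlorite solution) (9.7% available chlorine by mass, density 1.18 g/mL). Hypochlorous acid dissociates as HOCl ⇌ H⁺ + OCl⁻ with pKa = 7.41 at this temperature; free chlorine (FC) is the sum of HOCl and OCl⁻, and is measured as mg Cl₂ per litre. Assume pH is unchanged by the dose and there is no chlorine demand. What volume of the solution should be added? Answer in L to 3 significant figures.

(a) CYA to add: (36 − 22) = 14 mg/L × 750,000 L = 10,500 g cyanuric acid.

(b) [OCl⁻]/[HOCl] = 10^(pH − pKa) = 10^(7.08 − 7.41) = 0.4677; fraction as HOCl = 1/(1 + 0.4677) = 0.6813.
(b) Free chlorine required for 2.33 ppm HOCl: 2.33 / 0.6813 = 3.42 ppm.
(b) FC to add: 3.42 − 0 = 3.42 mg/L as Cl₂.
(b) Cl₂ equivalent: 3.42 mg/L × 578,000 L = 1977 g.
(b) Product at 9.7% available Cl: 1977 / 0.097 = 20,380 g.
(b) Volume: 20,380 g ÷ 1.18 g/mL = 17,270 mL.

(a) 10.5 kg; (b) 17.3 L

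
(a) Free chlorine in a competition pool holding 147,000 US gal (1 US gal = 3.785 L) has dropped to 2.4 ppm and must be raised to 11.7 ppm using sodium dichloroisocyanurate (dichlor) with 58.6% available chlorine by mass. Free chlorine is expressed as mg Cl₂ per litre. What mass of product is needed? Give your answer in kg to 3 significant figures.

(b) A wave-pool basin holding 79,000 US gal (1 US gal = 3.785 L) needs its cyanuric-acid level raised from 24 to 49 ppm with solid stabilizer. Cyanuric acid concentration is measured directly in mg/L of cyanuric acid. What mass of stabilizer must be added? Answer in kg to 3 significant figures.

(a) Volume: 147,000 US gal × 3.785 L/gal = 556,395 L.
(a) Chlorine deficit: 11.7 − 2.4 = 9.3 ppm = 9.3 mg/L as Cl₂.
(a) Cl₂ equivalent needed: 9.3 mg/L × 556,395 L = 5,174,000 mg = 5174 g.
(a) Product at 58.6% available chlorine: 5174 / 0.586 = 8830 g.

(b) Volume: 79,000 US gal × 3.785 L/gal = 299,015 L.
(b) CYA to add: (49 − 24) = 25 mg/L × 299,015 L = 7475 g cyanuric acid.

(a) 8.83 kg; (b) 7.48 kg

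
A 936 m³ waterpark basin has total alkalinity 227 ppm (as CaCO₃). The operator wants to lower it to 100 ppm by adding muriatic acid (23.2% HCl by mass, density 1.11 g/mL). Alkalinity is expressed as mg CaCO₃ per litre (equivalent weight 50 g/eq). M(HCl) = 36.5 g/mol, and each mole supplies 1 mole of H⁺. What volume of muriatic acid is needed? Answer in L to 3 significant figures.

Volume: 936 m³ = 936,000 L.
Alkalinity to neutralize: (227 − 100) = 127 mg/L as CaCO₃ × 936,000 L = 118,900 g as CaCO₃.
Equivalents of H⁺ required: 118,900 ÷ 50 g/eq = 2377 eq = 2377 mol HCl.
Mass of HCl: 2377 × 36.5 = 86,780 g.
Mass of 23.2% solution: 86,780 / 0.232 = 374,000 g.
Volume: 374,000 g ÷ 1.11 g/mL = 337,000 mL.

337 L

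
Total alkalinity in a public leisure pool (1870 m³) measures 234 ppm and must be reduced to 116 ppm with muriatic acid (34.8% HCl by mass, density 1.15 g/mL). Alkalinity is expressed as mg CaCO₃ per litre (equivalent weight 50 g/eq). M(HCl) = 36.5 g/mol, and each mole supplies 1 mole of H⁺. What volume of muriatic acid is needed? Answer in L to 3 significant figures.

Volume: 1870 m³ = 1,870,000 L.
Alkalinity to neutralize: (234 − 116) = 118 mg/L as CaCO₃ × 1,870,000 L = 220,700 g as CaCO₃.
Equivalents of H⁺ required: 220,700 ÷ 50 g/eq = 4413 eq = 4413 mol HCl.
Mass of HCl: 4413 × 36.5 = 161,100 g.
Mass of 34.8% solution: 161,100 / 0.348 = 462,900 g.
Volume: 462,900 g ÷ 1.15 g/mL = 402,500 mL.

403 L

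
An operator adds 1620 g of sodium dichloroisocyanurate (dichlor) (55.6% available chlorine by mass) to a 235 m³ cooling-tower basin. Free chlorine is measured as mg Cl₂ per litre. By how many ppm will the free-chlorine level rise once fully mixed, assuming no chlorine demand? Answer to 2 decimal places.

3.83 ppm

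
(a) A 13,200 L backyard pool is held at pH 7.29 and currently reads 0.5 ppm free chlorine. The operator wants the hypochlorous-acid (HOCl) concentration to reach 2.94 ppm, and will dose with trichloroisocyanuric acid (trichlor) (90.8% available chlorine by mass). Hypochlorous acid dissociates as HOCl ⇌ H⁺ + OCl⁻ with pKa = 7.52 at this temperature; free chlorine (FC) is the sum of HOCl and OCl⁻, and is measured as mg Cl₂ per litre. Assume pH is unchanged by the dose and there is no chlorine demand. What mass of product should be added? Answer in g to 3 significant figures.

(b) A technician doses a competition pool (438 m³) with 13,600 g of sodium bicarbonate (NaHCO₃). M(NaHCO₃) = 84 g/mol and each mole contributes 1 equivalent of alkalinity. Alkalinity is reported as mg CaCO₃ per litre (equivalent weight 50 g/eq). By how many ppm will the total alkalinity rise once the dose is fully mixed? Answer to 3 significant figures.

(a) 60.6 g; (b) 18.5 ppm

(a) [OCl⁻]/[HOCl] = 10^(pH − pKa) = 10^(7.29 − 7.52) = 0.5888; fraction as HOCl = 1/(1 + 0.5888) = 0.6294.
(a) Free chlorine required for 2.94 ppm HOCl: 2.94 / 0.6294 = 4.671 ppm.
(a) FC to add: 4.671 − 0.5 = 4.171 mg/L as Cl₂.
(a) Cl₂ equivalent: 4.171 mg/L × 13,200 L = 55.06 g.
(a) Product at 90.8% available Cl: 55.06 / 0.908 = 60.64 g.

(b) Volume: 438 m³ = 438,000 L.
(b) Moles of NaHCO₃: 13,600 g ÷ 84 g/mol = 161.9 mol → 161.9 eq of alkalinity.
(b) As CaCO₃: 161.9 eq × 50 g/eq = 8095 g.
(b) Rise: 8095 g / 438,000 L × 1000 = 18.48 mg/L.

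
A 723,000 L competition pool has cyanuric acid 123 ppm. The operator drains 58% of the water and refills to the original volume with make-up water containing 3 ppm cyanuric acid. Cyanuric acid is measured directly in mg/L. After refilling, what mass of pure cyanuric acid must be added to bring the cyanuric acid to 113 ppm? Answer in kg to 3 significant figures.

After draining 58% and refilling: 123 × 0.42 + 3 × 0.58 = 53.4 ppm.
Deficit to target: 113 − 53.4 = 59.6 mg/L.
Mass: 59.6 mg/L × 723,000 L = 43,090 g cyanuric acid.

43.1 kg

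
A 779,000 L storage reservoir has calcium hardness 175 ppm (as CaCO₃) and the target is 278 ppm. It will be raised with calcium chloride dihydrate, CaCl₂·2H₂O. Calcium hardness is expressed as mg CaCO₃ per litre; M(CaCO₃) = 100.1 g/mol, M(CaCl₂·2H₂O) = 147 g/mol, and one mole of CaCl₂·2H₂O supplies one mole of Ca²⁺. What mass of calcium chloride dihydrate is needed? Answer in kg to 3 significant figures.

118 kg

Hardness to add: (278 − 175) = 103 mg/L as CaCO₃ × 779,000 L = 80,240 g as CaCO₃.
Moles of Ca²⁺ (1 mol Ca²⁺ ≡ 1 mol CaCO₃): 80,240 / 100.1 g/mol = 801.6 mol.
Mass of CaCl₂·2H₂O: 801.6 × 147 = 117,800 g.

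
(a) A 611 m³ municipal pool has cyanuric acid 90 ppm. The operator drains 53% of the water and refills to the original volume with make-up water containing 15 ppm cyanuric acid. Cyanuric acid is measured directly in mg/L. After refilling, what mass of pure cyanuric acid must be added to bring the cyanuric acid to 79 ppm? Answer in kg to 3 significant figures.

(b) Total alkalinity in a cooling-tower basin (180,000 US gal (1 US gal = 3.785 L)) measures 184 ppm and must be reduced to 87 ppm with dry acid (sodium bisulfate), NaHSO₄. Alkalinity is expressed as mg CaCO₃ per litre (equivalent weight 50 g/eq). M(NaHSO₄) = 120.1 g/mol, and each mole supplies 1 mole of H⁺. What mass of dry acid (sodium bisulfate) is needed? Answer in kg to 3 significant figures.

(a) Volume: 611 m³ = 611,000 L.
(a) After draining 53% and refilling: 90 × 0.47 + 15 × 0.53 = 50.25 ppm.
(a) Deficit to target: 79 − 50.25 = 28.75 mg/L.
(a) Mass: 28.75 mg/L × 611,000 L = 17,570 g cyanuric acid.

(b) Volume: 180,000 US gal × 3.785 L/gal = 681,300 L.
(b) Alkalinity to neutralize: (184 − 87) = 97 mg/L as CaCO₃ × 681,300 L = 66,090 g as CaCO₃.
(b) Equivalents of H⁺ required: 66,090 ÷ 50 g/eq = 1322 eq = 1322 mol NaHSO₄.
(b) Mass of NaHSO₄: 1322 × 120.1 = 158,700 g.

(a) 17.6 kg; (b) 159 kg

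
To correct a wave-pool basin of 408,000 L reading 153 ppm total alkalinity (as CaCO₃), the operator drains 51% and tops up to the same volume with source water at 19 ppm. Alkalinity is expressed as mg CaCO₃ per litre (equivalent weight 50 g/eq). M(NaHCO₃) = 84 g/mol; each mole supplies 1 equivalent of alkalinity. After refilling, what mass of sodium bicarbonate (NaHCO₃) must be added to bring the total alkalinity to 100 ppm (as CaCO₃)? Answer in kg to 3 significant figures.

After draining 51% and refilling: 153 × 0.49 + 19 × 0.51 = 84.66 ppm.
Deficit to target: 100 − 84.66 = 15.34 mg/L.
As CaCO₃: 15.34 mg/L × 408,000 L = 6259 g; ÷ 50 g/eq ÷ 1 = 125.2 mol NaHCO₃.
Mass: 125.2 × 84 = 10,510 g.

10.5 kg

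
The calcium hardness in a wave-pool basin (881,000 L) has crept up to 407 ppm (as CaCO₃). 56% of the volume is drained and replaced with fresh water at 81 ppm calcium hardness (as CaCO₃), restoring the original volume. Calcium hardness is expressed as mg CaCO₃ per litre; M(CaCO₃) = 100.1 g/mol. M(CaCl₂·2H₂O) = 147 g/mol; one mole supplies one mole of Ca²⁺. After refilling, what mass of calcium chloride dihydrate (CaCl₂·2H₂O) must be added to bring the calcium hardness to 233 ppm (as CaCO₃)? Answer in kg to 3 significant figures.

11.1 kg

After draining 56% and refilling: 407 × 0.44 + 81 × 0.56 = 224.44 ppm.
Deficit to target: 233 − 224.44 = 8.56 mg/L.
As CaCO₃: 8.56 mg/L × 881,000 L = 7541 g; ÷ 100.1 = 75.34 mol Ca²⁺.
Mass: 75.34 × 147 = 11,070 g.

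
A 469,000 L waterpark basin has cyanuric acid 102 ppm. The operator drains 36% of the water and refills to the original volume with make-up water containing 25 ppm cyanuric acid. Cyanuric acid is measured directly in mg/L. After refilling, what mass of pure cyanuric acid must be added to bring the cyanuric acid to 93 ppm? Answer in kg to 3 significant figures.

After draining 36% and refilling: 102 × 0.64 + 25 × 0.36 = 74.28 ppm.
Deficit to target: 93 − 74.28 = 18.72 mg/L.
Mass: 18.72 mg/L × 469,000 L = 8780 g cyanuric acid.

8.78 kg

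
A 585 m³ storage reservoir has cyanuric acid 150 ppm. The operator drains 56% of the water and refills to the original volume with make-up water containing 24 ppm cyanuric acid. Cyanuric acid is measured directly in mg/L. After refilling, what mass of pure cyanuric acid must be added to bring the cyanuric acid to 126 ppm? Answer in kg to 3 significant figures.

27.2 kg

Volume: 585 m³ = 585,000 L.
After draining 56% and refilling: 150 × 0.44 + 24 × 0.56 = 79.44 ppm.
Deficit to target: 126 − 79.44 = 46.56 mg/L.
Mass: 46.56 mg/L × 585,000 L = 27,240 g cyanuric acid.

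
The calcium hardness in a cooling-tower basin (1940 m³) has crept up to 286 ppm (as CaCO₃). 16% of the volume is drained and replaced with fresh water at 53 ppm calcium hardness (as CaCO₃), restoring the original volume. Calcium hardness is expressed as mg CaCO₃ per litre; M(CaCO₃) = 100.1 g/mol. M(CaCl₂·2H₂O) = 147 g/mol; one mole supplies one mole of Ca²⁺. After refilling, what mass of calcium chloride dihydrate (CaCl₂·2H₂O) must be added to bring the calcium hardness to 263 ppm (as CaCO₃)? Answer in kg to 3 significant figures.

40.7 kg

Volume: 1940 m³ = 1,940,000 L.
After draining 16% and refilling: 286 × 0.84 + 53 × 0.16 = 248.72 ppm.
Deficit to target: 263 − 248.72 = 14.28 mg/L.
As CaCO₃: 14.28 mg/L × 1,940,000 L = 27,700 g; ÷ 100.1 = 276.8 mol Ca²⁺.
Mass: 276.8 × 147 = 40,680 g.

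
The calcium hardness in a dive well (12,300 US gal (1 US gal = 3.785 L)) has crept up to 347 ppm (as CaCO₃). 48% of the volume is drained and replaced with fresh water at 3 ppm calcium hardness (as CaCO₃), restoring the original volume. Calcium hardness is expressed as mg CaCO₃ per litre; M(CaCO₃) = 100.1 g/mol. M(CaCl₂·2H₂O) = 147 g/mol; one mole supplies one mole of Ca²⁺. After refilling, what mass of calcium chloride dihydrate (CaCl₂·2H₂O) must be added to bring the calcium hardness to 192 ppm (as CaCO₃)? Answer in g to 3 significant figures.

692 g

Volume: 12,300 US gal × 3.785 L/gal = 46,556 L.
After draining 48% and refilling: 347 × 0.52 + 3 × 0.48 = 181.88 ppm.
Deficit to target: 192 − 181.88 = 10.12 mg/L.
As CaCO₃: 10.12 mg/L × 46,556 L = 471.1 g; ÷ 100.1 = 4.707 mol Ca²⁺.
Mass: 4.707 × 147 = 691.9 g.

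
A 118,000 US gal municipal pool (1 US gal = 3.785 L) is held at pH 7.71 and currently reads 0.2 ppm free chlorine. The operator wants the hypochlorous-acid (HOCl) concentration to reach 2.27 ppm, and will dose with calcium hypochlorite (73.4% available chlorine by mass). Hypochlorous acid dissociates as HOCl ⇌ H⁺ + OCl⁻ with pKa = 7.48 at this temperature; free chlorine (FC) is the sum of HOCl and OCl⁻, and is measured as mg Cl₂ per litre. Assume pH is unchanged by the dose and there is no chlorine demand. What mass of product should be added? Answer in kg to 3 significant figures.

Volume: 118,000 US gal × 3.785 L/gal = 446,630 L.
[OCl⁻]/[HOCl] = 10^(pH − pKa) = 10^(7.71 − 7.48) = 1.698; fraction as HOCl = 1/(1 + 1.698) = 0.3706.
Free chlorine required for 2.27 ppm HOCl: 2.27 / 0.3706 = 6.125 ppm.
FC to add: 6.125 − 0.2 = 5.925 mg/L as Cl₂.
Cl₂ equivalent: 5.925 mg/L × 446,630 L = 2646 g.
Product at 73.4% available Cl: 2646 / 0.734 = 3605 g.

3.61 kg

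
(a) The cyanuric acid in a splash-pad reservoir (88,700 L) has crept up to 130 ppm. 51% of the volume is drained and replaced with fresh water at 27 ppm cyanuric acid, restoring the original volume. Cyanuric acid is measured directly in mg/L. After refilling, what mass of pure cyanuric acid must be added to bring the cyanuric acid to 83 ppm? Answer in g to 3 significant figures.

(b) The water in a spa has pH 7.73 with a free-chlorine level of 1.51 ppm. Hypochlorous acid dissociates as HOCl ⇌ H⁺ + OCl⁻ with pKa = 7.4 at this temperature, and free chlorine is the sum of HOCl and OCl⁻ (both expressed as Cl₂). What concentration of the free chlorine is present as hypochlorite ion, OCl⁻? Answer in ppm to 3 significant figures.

(a) After draining 51% and refilling: 130 × 0.49 + 27 × 0.51 = 77.47 ppm.
(a) Deficit to target: 83 − 77.47 = 5.53 mg/L.
(a) Mass: 5.53 mg/L × 88,700 L = 490.5 g cyanuric acid.

(b) [OCl⁻]/[HOCl] = 10^(pH − pKa) = 10^(7.73 − 7.4) = 10^0.33 = 2.138.
(b) Fraction as HOCl = 1 / (1 + 2.138) = 0.3187.
(b) OCl⁻ = (1 − 0.3187) × 1.51 ppm = 1.029 ppm.

(a) 491 g; (b) 1.03 ppm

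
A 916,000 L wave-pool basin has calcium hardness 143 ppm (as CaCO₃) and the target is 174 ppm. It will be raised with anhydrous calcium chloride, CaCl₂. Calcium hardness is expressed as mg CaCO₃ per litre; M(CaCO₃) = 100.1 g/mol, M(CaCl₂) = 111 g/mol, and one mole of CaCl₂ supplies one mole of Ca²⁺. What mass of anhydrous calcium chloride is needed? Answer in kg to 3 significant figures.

31.5 kg

Hardness to add: (174 − 143) = 31 mg/L as CaCO₃ × 916,000 L = 28,400 g as CaCO₃.
Moles of Ca²⁺ (1 mol Ca²⁺ ≡ 1 mol CaCO₃): 28,400 / 100.1 g/mol = 283.7 mol.
Mass of CaCl₂: 283.7 × 111 = 31,490 g.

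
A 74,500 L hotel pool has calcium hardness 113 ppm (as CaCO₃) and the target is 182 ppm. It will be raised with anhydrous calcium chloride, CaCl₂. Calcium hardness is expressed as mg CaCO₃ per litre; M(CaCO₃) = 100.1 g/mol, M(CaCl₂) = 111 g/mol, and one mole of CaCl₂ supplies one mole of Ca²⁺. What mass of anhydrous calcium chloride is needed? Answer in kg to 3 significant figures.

Hardness to add: (182 − 113) = 69 mg/L as CaCO₃ × 74,500 L = 5140 g as CaCO₃.
Moles of Ca²⁺ (1 mol Ca²⁺ ≡ 1 mol CaCO₃): 5140 / 100.1 g/mol = 51.35 mol.
Mass of CaCl₂: 51.35 × 111 = 5700 g.

5.70 kg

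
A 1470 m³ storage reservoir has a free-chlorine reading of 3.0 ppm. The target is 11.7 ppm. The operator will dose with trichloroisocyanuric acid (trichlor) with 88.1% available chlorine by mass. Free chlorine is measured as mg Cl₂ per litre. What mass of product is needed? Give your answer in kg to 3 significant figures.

Volume: 1470 m³ = 1,470,000 L.
Chlorine deficit: 11.7 − 3.0 = 8.7 ppm = 8.7 mg/L as Cl₂.
Cl₂ equivalent needed: 8.7 mg/L × 1,470,000 L = 12,790,000 mg = 12,790 g.
Product at 88.1% available chlorine: 12,790 / 0.881 = 14,520 g.

14.5 kg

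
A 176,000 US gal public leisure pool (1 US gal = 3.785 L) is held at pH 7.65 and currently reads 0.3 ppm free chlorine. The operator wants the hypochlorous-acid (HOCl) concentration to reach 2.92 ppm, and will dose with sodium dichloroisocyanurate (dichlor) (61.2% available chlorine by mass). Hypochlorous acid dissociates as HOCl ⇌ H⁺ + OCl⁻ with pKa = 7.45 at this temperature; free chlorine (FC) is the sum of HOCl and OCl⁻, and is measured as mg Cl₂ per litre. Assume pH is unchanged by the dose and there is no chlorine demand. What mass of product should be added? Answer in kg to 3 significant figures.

7.89 kg

Volume: 176,000 US gal × 3.785 L/gal = 666,160 L.
[OCl⁻]/[HOCl] = 10^(pH − pKa) = 10^(7.65 − 7.45) = 1.585; fraction as HOCl = 1/(1 + 1.585) = 0.3869.
Free chlorine required for 2.92 ppm HOCl: 2.92 / 0.3869 = 7.548 ppm.
FC to add: 7.548 − 0.3 = 7.248 mg/L as Cl₂.
Cl₂ equivalent: 7.248 mg/L × 666,160 L = 4828 g.
Product at 61.2% available Cl: 4828 / 0.612 = 7889 g.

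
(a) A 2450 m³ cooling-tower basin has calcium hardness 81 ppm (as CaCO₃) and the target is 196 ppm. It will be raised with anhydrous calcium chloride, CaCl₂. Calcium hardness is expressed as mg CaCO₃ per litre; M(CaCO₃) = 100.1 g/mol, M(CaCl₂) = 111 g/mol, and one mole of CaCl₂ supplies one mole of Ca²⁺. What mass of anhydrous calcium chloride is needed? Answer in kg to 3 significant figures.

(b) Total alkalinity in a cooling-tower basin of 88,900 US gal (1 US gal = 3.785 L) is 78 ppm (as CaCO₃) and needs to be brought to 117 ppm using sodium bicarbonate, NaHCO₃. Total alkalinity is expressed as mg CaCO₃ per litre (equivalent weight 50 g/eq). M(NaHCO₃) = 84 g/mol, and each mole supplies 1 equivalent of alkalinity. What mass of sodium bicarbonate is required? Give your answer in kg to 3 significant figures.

(a) 312 kg; (b) 22.0 kg

(a) Volume: 2450 m³ = 2,450,000 L.
(a) Hardness to add: (196 − 81) = 115 mg/L as CaCO₃ × 2,450,000 L = 281,800 g as CaCO₃.
(a) Moles of Ca²⁺ (1 mol Ca²⁺ ≡ 1 mol CaCO₃): 281,800 / 100.1 g/mol = 2815 mol.
(a) Mass of CaCl₂: 2815 × 111 = 312,400 g.

(b) Volume: 88,900 US gal × 3.785 L/gal = 336,486 L.
(b) Alkalinity to add: (117 − 78) = 39 mg/L as CaCO₃ × 336,486 L = 13,120 g as CaCO₃.
(b) Equivalents: 13,120 g ÷ 50 g/eq = 262.5 eq.
(b) NaHCO₃ supplies 1 eq per mole → 262.5 mol.
(b) Mass: 262.5 mol × 84 g/mol = 22,050 g.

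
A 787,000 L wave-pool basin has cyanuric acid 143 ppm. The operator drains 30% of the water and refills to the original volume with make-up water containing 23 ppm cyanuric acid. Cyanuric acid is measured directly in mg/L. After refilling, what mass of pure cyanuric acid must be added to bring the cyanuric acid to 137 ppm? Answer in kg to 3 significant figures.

23.6 kg

After draining 30% and refilling: 143 × 0.70 + 23 × 0.30 = 107 ppm.
Deficit to target: 137 − 107 = 30 mg/L.
Mass: 30 mg/L × 787,000 L = 23,610 g cyanuric acid.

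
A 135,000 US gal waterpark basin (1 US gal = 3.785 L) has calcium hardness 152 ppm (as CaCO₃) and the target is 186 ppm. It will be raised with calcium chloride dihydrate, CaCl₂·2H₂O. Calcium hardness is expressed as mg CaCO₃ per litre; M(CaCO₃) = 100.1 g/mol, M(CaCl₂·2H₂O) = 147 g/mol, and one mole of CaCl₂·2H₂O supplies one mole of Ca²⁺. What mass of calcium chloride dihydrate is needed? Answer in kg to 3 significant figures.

25.5 kg

Volume: 135,000 US gal × 3.785 L/gal = 510,975 L.
Hardness to add: (186 − 152) = 34 mg/L as CaCO₃ × 510,975 L = 17,370 g as CaCO₃.
Moles of Ca²⁺ (1 mol Ca²⁺ ≡ 1 mol CaCO₃): 17,370 / 100.1 g/mol = 173.6 mol.
Mass of CaCl₂·2H₂O: 173.6 × 147 = 25,510 g.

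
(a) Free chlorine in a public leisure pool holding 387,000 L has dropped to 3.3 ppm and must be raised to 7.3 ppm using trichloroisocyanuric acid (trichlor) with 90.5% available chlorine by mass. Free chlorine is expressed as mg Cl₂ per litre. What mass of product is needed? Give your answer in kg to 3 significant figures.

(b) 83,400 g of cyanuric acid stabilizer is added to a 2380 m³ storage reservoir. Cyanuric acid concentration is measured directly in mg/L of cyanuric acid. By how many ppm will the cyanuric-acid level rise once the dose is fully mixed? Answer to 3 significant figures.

(a) Chlorine deficit: 7.3 − 3.3 = 4 ppm = 4 mg/L as Cl₂.
(a) Cl₂ equivalent needed: 4 mg/L × 387,000 L = 1,548,000 mg = 1548 g.
(a) Product at 90.5% available chlorine: 1548 / 0.905 = 1710 g.

(b) Volume: 2380 m³ = 2,380,000 L.
(b) Rise: 83,400 g / 2,380,000 L × 1000 = 35.04 mg/L.

(a) 1.71 kg; (b) 35.0 ppm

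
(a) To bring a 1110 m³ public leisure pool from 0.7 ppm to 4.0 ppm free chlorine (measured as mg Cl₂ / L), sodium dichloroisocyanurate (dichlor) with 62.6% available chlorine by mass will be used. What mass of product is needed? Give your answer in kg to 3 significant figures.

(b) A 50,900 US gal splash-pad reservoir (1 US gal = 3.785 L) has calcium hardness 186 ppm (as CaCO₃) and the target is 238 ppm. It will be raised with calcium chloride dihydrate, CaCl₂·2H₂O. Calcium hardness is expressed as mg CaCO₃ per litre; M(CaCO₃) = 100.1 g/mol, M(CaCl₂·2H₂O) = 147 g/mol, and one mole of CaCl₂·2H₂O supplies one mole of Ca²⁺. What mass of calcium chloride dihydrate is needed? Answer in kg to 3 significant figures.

(a) Volume: 1110 m³ = 1,110,000 L.
(a) Chlorine deficit: 4.0 − 0.7 = 3.3 ppm = 3.3 mg/L as Cl₂.
(a) Cl₂ equivalent needed: 3.3 mg/L × 1,110,000 L = 3,663,000 mg = 3663 g.
(a) Product at 62.6% available chlorine: 3663 / 0.626 = 5851 g.

(b) Volume: 50,900 US gal × 3.785 L/gal = 192,656 L.
(b) Hardness to add: (238 − 186) = 52 mg/L as CaCO₃ × 192,656 L = 10,020 g as CaCO₃.
(b) Moles of Ca²⁺ (1 mol Ca²⁺ ≡ 1 mol CaCO₃): 10,020 / 100.1 g/mol = 100.1 mol.
(b) Mass of CaCl₂·2H₂O: 100.1 × 147 = 14,710 g.

(a) 5.85 kg; (b) 14.7 kg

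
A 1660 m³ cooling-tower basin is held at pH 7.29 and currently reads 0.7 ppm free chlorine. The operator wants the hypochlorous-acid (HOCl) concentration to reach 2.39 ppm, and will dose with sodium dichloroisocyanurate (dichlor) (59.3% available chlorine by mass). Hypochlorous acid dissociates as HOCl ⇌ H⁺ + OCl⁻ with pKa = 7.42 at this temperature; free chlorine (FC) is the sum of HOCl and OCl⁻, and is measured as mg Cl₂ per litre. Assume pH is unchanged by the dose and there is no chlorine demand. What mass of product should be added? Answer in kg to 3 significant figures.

9.69 kg

Volume: 1660 m³ = 1,660,000 L.
[OCl⁻]/[HOCl] = 10^(pH − pKa) = 10^(7.29 − 7.42) = 0.7413; fraction as HOCl = 1/(1 + 0.7413) = 0.5743.
Free chlorine required for 2.39 ppm HOCl: 2.39 / 0.5743 = 4.162 ppm.
FC to add: 4.162 − 0.7 = 3.462 mg/L as Cl₂.
Cl₂ equivalent: 3.462 mg/L × 1,660,000 L = 5746 g.
Product at 59.3% available Cl: 5746 / 0.593 = 9691 g.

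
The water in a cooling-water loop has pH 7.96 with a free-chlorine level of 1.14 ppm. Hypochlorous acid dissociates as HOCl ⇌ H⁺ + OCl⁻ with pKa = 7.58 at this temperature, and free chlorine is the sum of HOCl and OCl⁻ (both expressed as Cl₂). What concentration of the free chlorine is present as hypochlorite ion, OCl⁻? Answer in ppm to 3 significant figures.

[OCl⁻]/[HOCl] = 10^(pH − pKa) = 10^(7.96 − 7.58) = 10^0.38 = 2.399.
Fraction as HOCl = 1 / (1 + 2.399) = 0.2942.
OCl⁻ = (1 − 0.2942) × 1.14 ppm = 0.8046 ppm.

0.805 ppm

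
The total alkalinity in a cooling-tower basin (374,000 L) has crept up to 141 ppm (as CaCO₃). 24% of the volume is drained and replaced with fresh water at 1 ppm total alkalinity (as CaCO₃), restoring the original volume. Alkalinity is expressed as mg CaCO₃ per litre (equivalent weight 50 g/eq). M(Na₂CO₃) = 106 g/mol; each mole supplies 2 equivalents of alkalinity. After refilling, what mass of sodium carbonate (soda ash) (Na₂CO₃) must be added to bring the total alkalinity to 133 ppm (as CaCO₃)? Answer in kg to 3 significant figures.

10.1 kg

After draining 24% and refilling: 141 × 0.76 + 1 × 0.24 = 107.4 ppm.
Deficit to target: 133 − 107.4 = 25.6 mg/L.
As CaCO₃: 25.6 mg/L × 374,000 L = 9574 g; ÷ 50 g/eq ÷ 2 = 95.74 mol Na₂CO₃.
Mass: 95.74 × 106 = 10,150 g.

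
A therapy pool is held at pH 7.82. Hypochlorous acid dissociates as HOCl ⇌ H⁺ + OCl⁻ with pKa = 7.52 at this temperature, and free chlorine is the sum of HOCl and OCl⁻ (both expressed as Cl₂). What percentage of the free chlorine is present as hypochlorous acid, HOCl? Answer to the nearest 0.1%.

33.4%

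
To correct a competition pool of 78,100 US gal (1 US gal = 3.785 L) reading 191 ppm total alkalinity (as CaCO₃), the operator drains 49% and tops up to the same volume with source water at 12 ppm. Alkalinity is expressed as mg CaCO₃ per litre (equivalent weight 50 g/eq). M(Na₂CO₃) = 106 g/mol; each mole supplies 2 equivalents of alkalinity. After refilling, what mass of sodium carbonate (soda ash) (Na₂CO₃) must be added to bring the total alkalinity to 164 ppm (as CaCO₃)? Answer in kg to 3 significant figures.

Volume: 78,100 US gal × 3.785 L/gal = 295,608 L.
After draining 49% and refilling: 191 × 0.51 + 12 × 0.49 = 103.29 ppm.
Deficit to target: 164 − 103.29 = 60.71 mg/L.
As CaCO₃: 60.71 mg/L × 295,608 L = 17,950 g; ÷ 50 g/eq ÷ 2 = 179.5 mol Na₂CO₃.
Mass: 179.5 × 106 = 19,020 g.

19.0 kg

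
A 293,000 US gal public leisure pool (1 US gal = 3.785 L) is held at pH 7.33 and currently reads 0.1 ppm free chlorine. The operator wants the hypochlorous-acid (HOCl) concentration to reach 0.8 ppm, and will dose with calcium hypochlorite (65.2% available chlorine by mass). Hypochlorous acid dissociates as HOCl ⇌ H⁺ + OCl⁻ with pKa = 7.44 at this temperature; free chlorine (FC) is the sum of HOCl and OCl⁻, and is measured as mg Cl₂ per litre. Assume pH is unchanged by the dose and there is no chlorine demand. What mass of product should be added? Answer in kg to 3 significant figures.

2.25 kg

Volume: 293,000 US gal × 3.785 L/gal = 1,109,005 L.
[OCl⁻]/[HOCl] = 10^(pH − pKa) = 10^(7.33 − 7.44) = 0.7762; fraction as HOCl = 1/(1 + 0.7762) = 0.563.
Free chlorine required for 0.8 ppm HOCl: 0.8 / 0.563 = 1.421 ppm.
FC to add: 1.421 − 0.1 = 1.321 mg/L as Cl₂.
Cl₂ equivalent: 1.321 mg/L × 1,109,005 L = 1465 g.
Product at 65.2% available Cl: 1465 / 0.652 = 2247 g.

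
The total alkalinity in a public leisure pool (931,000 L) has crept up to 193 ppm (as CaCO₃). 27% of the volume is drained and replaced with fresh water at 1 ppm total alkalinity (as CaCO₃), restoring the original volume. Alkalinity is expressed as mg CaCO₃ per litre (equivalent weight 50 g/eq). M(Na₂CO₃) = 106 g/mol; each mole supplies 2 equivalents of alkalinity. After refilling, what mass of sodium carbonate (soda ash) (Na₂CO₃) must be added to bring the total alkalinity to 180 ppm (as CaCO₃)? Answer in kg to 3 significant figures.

After draining 27% and refilling: 193 × 0.73 + 1 × 0.27 = 141.16 ppm.
Deficit to target: 180 − 141.16 = 38.84 mg/L.
As CaCO₃: 38.84 mg/L × 931,000 L = 36,160 g; ÷ 50 g/eq ÷ 2 = 361.6 mol Na₂CO₃.
Mass: 361.6 × 106 = 38,330 g.

38.3 kg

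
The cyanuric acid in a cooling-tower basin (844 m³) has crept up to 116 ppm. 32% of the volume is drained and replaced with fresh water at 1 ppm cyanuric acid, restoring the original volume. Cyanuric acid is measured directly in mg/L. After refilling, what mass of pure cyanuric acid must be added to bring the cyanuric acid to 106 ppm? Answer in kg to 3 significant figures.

Volume: 844 m³ = 844,000 L.
After draining 32% and refilling: 116 × 0.68 + 1 × 0.32 = 79.2 ppm.
Deficit to target: 106 − 79.2 = 26.8 mg/L.
Mass: 26.8 mg/L × 844,000 L = 22,620 g cyanuric acid.

22.6 kg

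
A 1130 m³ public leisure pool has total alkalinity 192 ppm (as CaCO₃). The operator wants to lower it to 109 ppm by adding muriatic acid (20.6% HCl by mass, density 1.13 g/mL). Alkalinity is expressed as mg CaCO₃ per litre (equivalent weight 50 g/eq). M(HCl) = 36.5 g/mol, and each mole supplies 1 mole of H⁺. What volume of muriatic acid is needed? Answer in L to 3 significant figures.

294 L

Volume: 1130 m³ = 1,130,000 L.
Alkalinity to neutralize: (192 − 109) = 83 mg/L as CaCO₃ × 1,130,000 L = 93,790 g as CaCO₃.
Equivalents of H⁺ required: 93,790 ÷ 50 g/eq = 1876 eq = 1876 mol HCl.
Mass of HCl: 1876 × 36.5 = 68,470 g.
Mass of 20.6% solution: 68,470 / 0.206 = 332,400 g.
Volume: 332,400 g ÷ 1.13 g/mL = 294,100 mL.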